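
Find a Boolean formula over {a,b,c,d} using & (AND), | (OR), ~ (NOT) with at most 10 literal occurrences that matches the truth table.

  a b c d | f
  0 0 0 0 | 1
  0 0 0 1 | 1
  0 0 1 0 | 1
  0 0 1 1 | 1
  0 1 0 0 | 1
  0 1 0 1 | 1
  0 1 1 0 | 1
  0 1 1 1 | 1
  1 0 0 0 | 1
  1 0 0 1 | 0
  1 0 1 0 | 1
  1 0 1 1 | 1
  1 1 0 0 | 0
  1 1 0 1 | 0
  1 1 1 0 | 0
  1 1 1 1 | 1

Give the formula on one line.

  ~c = 1100110011001100
  (~c | a) = 1100110011111111
  (d & (~c | a)) = 0100010001010101
  (c & (d & (~c | a))) = 0000000000010001
  ~d = 1010101010101010
  ~b = 1111000011110000
  (~b | d) = 1111010111110101
  (~d & (~b | d)) = 1010000010100000
  ((c & (d & (~c | a))) | (~d & (~b | d))) = 1010000010110001
  ~a = 1111111100000000
  (((c & (d & (~c | a))) | (~d & (~b | d))) | ~a) = 1111111110110001

(((c & (d & (~c | a))) | (~d & (~b | d))) | ~a)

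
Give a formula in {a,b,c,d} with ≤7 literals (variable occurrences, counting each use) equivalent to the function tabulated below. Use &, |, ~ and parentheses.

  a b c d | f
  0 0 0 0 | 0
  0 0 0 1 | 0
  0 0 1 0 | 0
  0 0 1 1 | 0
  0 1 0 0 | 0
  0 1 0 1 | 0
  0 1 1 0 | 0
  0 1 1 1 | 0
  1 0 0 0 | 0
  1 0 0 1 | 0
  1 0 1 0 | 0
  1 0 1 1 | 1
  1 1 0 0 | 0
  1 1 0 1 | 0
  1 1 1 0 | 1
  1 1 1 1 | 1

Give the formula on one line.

  (c & d) = 0001000100010001
  ((c & d) | b) = 0001111100011111
  (c & ((c & d) | b)) = 0001001100010011
  (a & (c & ((c & d) | b))) = 0000000000010011

(a & (c & ((c & d) | b)))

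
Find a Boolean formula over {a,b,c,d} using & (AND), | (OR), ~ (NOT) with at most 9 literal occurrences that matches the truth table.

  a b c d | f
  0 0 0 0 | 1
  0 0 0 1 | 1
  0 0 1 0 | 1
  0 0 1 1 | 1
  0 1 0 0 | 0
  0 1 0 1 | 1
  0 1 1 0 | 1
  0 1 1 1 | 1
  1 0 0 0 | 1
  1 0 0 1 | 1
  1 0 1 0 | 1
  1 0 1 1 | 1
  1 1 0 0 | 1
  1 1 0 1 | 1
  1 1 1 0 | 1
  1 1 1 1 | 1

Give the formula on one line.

  ~d = 1010101010101010
  ~c = 1100110011001100
  (~d | ~c) = 1110111011101110
  (c & (~d | ~c)) = 0010001000100010
  ((c & (~d | ~c)) | d) = 0111011101110111
  ~b = 1111000011110000
  (((c & (~d | ~c)) | d) | ~b) = 1111011111110111
  (a | (((c & (~d | ~c)) | d) | ~b)) = 1111011111111111

(a | (((c & (~d | ~c)) | d) | ~b))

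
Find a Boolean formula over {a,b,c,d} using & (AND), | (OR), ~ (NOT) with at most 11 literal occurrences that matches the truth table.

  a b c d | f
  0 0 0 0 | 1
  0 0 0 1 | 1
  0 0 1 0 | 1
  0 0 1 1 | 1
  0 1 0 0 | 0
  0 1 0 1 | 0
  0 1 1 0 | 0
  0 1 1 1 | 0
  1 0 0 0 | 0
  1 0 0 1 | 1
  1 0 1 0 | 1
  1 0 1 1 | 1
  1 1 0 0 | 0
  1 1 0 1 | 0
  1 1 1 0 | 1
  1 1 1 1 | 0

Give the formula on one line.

((~b & (d & a)) | ((~a & ~b) | ((a & c) & ~d)))

  ~b = 1111000011110000
  (d & a) = 0000000001010101
  (~b & (d & a)) = 0000000001010000
  ~a = 1111111100000000
  (~a & ~b) = 1111000000000000
  (a & c) = 0000000000110011
  ~d = 1010101010101010
  ((a & c) & ~d) = 0000000000100010
  ((~a & ~b) | ((a & c) & ~d)) = 1111000000100010
  ((~b & (d & a)) | ((~a & ~b) | ((a & c) & ~d))) = 1111000001110010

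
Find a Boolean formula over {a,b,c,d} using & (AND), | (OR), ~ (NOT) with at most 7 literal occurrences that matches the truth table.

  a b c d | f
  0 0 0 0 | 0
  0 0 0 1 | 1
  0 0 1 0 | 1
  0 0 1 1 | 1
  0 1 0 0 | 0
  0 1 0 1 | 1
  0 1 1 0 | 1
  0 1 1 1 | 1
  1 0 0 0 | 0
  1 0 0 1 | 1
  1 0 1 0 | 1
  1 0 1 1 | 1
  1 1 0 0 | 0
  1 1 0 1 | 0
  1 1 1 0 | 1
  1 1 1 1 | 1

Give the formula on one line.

((((~b | c) | ~a) & d) | c)

  ~b = 1111000011110000
  (~b | c) = 1111001111110011
  ~a = 1111111100000000
  ((~b | c) | ~a) = 1111111111110011
  (((~b | c) | ~a) & d) = 0101010101010001
  ((((~b | c) | ~a) & d) | c) = 0111011101110011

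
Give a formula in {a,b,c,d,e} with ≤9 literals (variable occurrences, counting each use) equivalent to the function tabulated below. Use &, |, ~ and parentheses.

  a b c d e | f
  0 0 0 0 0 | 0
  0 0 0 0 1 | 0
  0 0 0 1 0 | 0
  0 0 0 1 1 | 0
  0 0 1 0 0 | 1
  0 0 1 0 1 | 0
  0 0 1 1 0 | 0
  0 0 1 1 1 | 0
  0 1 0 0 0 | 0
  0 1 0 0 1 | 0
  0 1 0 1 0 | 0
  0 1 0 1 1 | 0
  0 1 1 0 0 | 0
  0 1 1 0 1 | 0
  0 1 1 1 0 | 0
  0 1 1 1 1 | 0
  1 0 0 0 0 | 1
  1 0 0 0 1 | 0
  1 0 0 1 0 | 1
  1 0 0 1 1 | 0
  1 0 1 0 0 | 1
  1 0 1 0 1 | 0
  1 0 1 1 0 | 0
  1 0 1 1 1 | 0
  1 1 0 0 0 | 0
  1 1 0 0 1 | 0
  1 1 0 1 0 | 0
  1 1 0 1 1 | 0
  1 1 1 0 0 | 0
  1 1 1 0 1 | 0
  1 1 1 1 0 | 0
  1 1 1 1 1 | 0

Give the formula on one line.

  ~d = 11001100110011001100110011001100
  ~c = 11110000111100001111000011110000
  (~d | ~c) = 11111100111111001111110011111100
  ~e = 10101010101010101010101010101010
  ~b = 11111111000000001111111100000000
  (~e & ~b) = 10101010000000001010101000000000
  ((~d | ~c) & (~e & ~b)) = 10101000000000001010100000000000
  (~e & c) = 00001010000010100000101000001010
  (a | (~e & c)) = 00001010000010101111111111111111
  ((a | (~e & c)) | b) = 00001010111111111111111111111111
  (((~d | ~c) & (~e & ~b)) & ((a | (~e & c)) | b)) = 00001000000000001010100000000000

(((~d | ~c) & (~e & ~b)) & ((a | (~e & c)) | b))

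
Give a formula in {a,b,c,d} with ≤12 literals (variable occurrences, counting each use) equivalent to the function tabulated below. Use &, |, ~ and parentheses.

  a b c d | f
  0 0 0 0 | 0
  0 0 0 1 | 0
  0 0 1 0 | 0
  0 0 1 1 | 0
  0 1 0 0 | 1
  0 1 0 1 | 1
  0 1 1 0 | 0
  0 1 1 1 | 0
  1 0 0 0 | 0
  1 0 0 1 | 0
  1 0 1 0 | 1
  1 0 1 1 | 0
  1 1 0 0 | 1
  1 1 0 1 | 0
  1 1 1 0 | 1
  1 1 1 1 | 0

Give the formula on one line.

  ~a = 1111111100000000
  ~d = 1010101010101010
  (~a | ~d) = 1111111110101010
  ~b = 1111000011110000
  ((~a | ~d) | ~b) = 1111111111111010
  (b & ((~a | ~d) | ~b)) = 0000111100001010
  ((b & ((~a | ~d) | ~b)) | c) = 0011111100111011
  (((b & ((~a | ~d) | ~b)) | c) & (~a | ~d)) = 0011111100101010
  ~c = 1100110011001100
  (~c | a) = 1100110011111111
  ((((b & ((~a | ~d) | ~b)) | c) & (~a | ~d)) & (~c | a)) = 0000110000101010

((((b & ((~a | ~d) | ~b)) | c) & (~a | ~d)) & (~c | a))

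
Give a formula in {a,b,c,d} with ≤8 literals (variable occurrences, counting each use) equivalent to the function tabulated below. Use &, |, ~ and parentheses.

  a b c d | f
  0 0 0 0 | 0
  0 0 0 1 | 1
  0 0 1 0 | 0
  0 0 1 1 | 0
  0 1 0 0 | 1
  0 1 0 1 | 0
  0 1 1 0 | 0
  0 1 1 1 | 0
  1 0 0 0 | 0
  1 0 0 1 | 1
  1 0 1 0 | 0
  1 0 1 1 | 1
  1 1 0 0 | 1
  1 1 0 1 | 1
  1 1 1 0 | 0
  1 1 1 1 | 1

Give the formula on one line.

  (d & a) = 0000000001010101
  ~c = 1100110011001100
  ~d = 1010101010101010
  ~b = 1111000011110000
  (~d | ~b) = 1111101011111010
  (~c & (~d | ~b)) = 1100100011001000
  ((d & a) | (~c & (~d | ~b))) = 1100100011011101
  (b | d) = 0101111101011111
  (((d & a) | (~c & (~d | ~b))) & (b | d)) = 0100100001011101

(((d & a) | (~c & (~d | ~b))) & (b | d))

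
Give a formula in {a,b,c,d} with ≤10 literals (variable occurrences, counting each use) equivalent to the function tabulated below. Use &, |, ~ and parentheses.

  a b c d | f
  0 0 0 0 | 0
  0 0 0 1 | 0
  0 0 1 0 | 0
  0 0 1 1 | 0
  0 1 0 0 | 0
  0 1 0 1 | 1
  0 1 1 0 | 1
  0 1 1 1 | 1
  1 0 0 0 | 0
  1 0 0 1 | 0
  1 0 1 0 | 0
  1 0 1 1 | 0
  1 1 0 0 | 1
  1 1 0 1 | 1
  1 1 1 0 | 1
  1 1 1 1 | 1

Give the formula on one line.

  (a | d) = 0101010111111111
  (c | (a | d)) = 0111011111111111
  ~c = 1100110011001100
  ~b = 1111000011110000
  (d | ~b) = 1111010111110101
  (~c & (d | ~b)) = 1100010011000100
  ((c | (a | d)) | (~c & (d | ~b))) = 1111011111111111
  (b & ((c | (a | d)) | (~c & (d | ~b)))) = 0000011100001111

(b & ((c | (a | d)) | (~c & (d | ~b))))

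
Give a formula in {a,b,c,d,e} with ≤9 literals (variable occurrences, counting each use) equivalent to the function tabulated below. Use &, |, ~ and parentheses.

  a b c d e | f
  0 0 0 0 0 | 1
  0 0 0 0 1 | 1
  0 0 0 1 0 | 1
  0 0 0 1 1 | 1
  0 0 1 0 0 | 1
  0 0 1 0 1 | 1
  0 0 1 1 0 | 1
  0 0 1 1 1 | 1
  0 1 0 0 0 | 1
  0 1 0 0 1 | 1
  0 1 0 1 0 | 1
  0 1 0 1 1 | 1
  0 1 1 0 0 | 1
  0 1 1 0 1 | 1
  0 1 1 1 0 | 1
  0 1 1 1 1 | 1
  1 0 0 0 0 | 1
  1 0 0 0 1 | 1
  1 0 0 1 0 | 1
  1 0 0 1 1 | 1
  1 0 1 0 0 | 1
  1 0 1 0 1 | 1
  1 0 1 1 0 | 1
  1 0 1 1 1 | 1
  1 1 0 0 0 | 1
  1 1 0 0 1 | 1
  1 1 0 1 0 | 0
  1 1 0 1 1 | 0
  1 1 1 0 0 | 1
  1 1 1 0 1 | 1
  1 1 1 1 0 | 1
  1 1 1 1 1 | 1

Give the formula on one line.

  ~b = 11111111000000001111111100000000
  ~a = 11111111111111110000000000000000
  (a & c) = 00000000000000000000111100001111
  (~a | (a & c)) = 11111111111111110000111100001111
  (~b | (~a | (a & c))) = 11111111111111111111111100001111
  (c & a) = 00000000000000000000111100001111
  ~d = 11001100110011001100110011001100
  (~d & b) = 00000000110011000000000011001100
  ((c & a) | (~d & b)) = 00000000110011000000111111001111
  (((c & a) | (~d & b)) & b) = 00000000110011000000000011001111
  ((~b | (~a | (a & c))) | (((c & a) | (~d & b)) & b)) = 11111111111111111111111111001111

((~b | (~a | (a & c))) | (((c & a) | (~d & b)) & b))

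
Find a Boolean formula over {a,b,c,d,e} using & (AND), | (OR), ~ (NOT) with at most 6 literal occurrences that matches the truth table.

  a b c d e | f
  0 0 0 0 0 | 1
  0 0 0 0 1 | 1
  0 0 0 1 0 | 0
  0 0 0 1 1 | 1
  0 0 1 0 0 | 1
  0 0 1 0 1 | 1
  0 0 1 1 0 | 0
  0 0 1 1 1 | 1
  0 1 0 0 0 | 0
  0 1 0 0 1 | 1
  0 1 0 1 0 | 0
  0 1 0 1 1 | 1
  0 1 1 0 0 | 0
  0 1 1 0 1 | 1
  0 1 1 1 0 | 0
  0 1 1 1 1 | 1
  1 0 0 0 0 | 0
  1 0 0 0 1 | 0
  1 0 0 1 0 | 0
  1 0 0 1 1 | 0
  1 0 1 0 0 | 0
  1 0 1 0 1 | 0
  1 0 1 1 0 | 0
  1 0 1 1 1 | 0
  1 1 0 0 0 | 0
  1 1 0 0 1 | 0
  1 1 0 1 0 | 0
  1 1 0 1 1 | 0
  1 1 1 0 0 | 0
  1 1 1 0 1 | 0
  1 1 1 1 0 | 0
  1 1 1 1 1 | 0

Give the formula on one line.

(((~b & ~e) | e) & (~a & (~d | e)))

  ~b = 11111111000000001111111100000000
  ~e = 10101010101010101010101010101010
  (~b & ~e) = 10101010000000001010101000000000
  ((~b & ~e) | e) = 11111111010101011111111101010101
  ~a = 11111111111111110000000000000000
  ~d = 11001100110011001100110011001100
  (~d | e) = 11011101110111011101110111011101
  (~a & (~d | e)) = 11011101110111010000000000000000
  (((~b & ~e) | e) & (~a & (~d | e))) = 11011101010101010000000000000000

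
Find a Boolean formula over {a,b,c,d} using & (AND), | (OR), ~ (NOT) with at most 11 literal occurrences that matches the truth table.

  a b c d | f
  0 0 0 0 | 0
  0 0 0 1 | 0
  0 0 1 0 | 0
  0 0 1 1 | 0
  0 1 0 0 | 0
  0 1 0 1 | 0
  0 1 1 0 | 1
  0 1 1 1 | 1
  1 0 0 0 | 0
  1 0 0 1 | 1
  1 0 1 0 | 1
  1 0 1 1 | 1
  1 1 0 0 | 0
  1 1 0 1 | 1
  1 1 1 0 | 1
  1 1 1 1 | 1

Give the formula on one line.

  (a & d) = 0000000001010101
  ~b = 1111000011110000
  (c | d) = 0111011101110111
  ((c | d) | b) = 0111111101111111
  (~b & ((c | d) | b)) = 0111000001110000
  ((~b & ((c | d) | b)) | c) = 0111001101110011
  (b | a) = 0000111111111111
  (((~b & ((c | d) | b)) | c) & (b | a)) = 0000001101110011
  ((a & d) | (((~b & ((c | d) | b)) | c) & (b | a))) = 0000001101110111

((a & d) | (((~b & ((c | d) | b)) | c) & (b | a)))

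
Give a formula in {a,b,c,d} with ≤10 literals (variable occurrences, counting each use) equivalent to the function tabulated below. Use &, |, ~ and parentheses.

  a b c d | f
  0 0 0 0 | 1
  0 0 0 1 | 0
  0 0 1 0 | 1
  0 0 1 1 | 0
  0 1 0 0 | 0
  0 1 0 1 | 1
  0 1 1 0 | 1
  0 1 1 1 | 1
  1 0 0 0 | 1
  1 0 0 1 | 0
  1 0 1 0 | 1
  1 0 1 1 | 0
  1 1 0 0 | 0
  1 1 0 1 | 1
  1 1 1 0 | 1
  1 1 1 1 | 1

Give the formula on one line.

  ~b = 1111000011110000
  ~d = 1010101010101010
  (~b & ~d) = 1010000010100000
  ~c = 1100110011001100
  (~c & d) = 0100010001000100
  ((~c & d) | ~b) = 1111010011110100
  (((~c & d) | ~b) | c) = 1111011111110111
  ((((~c & d) | ~b) | c) & b) = 0000011100000111
  ((~b & ~d) | ((((~c & d) | ~b) | c) & b)) = 1010011110100111

((~b & ~d) | ((((~c & d) | ~b) | c) & b))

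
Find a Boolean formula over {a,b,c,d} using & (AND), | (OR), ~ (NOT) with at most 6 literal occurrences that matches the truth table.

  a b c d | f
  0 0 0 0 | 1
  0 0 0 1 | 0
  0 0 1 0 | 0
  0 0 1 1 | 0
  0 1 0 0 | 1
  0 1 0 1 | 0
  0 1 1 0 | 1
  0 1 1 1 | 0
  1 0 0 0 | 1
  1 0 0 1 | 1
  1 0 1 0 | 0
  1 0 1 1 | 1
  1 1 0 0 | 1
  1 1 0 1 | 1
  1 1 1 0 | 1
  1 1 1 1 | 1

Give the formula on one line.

((d & a) | (~d & (b | ~c)))

  (d & a) = 0000000001010101
  ~d = 1010101010101010
  ~c = 1100110011001100
  (b | ~c) = 1100111111001111
  (~d & (b | ~c)) = 1000101010001010
  ((d & a) | (~d & (b | ~c))) = 1000101011011111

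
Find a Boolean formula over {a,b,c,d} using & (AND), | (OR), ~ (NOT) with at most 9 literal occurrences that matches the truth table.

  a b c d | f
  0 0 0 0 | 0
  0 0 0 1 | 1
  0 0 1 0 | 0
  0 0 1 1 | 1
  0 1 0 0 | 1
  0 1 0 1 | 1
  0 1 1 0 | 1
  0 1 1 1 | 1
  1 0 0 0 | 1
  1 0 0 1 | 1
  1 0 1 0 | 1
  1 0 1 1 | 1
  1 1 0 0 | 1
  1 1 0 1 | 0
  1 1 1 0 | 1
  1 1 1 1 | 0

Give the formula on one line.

((~a | (~d | (~b & d))) & (((b | (d & c)) | a) | d))

  ~a = 1111111100000000
  ~d = 1010101010101010
  ~b = 1111000011110000
  (~b & d) = 0101000001010000
  (~d | (~b & d)) = 1111101011111010
  (~a | (~d | (~b & d))) = 1111111111111010
  (d & c) = 0001000100010001
  (b | (d & c)) = 0001111100011111
  ((b | (d & c)) | a) = 0001111111111111
  (((b | (d & c)) | a) | d) = 0101111111111111
  ((~a | (~d | (~b & d))) & (((b | (d & c)) | a) | d)) = 0101111111111010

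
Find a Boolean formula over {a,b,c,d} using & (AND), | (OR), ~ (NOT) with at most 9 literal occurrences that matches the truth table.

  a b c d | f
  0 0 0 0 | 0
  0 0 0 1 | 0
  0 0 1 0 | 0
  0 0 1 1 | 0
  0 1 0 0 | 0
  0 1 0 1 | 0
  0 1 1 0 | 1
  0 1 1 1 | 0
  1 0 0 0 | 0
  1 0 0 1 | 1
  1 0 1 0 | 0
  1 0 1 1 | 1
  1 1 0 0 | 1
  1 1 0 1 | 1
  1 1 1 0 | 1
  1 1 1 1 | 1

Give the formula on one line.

(((~d | a) & (a | (c | d))) & (b | d))

  ~d = 1010101010101010
  (~d | a) = 1010101011111111
  (c | d) = 0111011101110111
  (a | (c | d)) = 0111011111111111
  ((~d | a) & (a | (c | d))) = 0010001011111111
  (b | d) = 0101111101011111
  (((~d | a) & (a | (c | d))) & (b | d)) = 0000001001011111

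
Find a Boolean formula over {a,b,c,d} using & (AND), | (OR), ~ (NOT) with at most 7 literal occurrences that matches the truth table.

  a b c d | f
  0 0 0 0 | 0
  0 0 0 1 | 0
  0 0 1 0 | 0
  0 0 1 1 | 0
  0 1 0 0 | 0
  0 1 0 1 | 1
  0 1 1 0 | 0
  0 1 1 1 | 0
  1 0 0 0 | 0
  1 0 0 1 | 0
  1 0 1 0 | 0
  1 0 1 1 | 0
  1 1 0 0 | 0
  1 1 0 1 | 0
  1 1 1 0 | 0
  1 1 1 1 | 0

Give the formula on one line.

  ~a = 1111111100000000
  ~c = 1100110011001100
  (~a & ~c) = 1100110000000000
  (b & (~a & ~c)) = 0000110000000000
  (d | a) = 0101010111111111
  (~a & (d | a)) = 0101010100000000
  ((b & (~a & ~c)) & (~a & (d | a))) = 0000010000000000

((b & (~a & ~c)) & (~a & (d | a)))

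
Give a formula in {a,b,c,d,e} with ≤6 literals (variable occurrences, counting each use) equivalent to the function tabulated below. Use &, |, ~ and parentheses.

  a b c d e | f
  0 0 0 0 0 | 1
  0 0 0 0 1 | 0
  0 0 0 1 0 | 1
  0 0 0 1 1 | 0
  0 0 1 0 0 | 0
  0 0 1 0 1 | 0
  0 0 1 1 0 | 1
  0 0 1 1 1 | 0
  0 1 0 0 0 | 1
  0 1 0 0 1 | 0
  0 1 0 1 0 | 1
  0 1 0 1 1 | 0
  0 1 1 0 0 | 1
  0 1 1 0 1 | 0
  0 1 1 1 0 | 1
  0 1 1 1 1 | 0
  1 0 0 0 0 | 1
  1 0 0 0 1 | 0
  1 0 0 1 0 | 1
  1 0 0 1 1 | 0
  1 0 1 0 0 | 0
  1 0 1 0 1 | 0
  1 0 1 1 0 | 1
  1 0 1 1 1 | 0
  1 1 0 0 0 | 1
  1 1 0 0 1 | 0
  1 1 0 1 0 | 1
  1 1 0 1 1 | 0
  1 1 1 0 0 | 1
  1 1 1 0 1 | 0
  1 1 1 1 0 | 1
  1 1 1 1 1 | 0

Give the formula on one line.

(~e & ((~c & ~e) | (b | d)))

  ~e = 10101010101010101010101010101010
  ~c = 11110000111100001111000011110000
  (~c & ~e) = 10100000101000001010000010100000
  (b | d) = 00110011111111110011001111111111
  ((~c & ~e) | (b | d)) = 10110011111111111011001111111111
  (~e & ((~c & ~e) | (b | d))) = 10100010101010101010001010101010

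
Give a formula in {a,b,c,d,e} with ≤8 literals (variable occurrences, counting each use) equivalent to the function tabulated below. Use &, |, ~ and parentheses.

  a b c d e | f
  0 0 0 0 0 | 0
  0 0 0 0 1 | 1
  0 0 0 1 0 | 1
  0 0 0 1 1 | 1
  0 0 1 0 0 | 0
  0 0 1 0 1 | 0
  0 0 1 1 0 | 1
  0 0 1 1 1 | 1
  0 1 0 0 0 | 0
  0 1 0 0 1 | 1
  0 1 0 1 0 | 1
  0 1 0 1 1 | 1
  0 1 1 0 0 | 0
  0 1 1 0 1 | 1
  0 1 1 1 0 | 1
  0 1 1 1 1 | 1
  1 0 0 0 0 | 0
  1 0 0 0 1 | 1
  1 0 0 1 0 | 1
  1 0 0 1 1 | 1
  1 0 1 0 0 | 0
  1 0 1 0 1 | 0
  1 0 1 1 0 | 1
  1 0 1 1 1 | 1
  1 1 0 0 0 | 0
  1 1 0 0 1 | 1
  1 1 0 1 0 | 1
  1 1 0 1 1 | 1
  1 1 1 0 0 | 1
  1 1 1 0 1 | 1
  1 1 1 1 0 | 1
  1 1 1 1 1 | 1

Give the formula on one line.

  ~c = 11110000111100001111000011110000
  (~c & e) = 01010000010100000101000001010000
  (d | (~c & e)) = 01110011011100110111001101110011
  (b & c) = 00000000000011110000000000001111
  (a | e) = 01010101010101011111111111111111
  ((b & c) & (a | e)) = 00000000000001010000000000001111
  ((d | (~c & e)) | ((b & c) & (a | e))) = 01110011011101110111001101111111

((d | (~c & e)) | ((b & c) & (a | e)))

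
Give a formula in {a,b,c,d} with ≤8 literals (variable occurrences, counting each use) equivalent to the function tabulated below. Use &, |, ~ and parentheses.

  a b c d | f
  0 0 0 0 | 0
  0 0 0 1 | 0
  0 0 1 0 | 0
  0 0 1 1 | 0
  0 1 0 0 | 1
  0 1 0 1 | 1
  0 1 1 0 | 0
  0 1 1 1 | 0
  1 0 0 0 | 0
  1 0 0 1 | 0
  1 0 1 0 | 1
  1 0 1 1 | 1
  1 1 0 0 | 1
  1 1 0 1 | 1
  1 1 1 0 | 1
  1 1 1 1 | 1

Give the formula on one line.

((((a | ~b) & c) & a) | ((a | ~c) & b))

  ~b = 1111000011110000
  (a | ~b) = 1111000011111111
  ((a | ~b) & c) = 0011000000110011
  (((a | ~b) & c) & a) = 0000000000110011
  ~c = 1100110011001100
  (a | ~c) = 1100110011111111
  ((a | ~c) & b) = 0000110000001111
  ((((a | ~b) & c) & a) | ((a | ~c) & b)) = 0000110000111111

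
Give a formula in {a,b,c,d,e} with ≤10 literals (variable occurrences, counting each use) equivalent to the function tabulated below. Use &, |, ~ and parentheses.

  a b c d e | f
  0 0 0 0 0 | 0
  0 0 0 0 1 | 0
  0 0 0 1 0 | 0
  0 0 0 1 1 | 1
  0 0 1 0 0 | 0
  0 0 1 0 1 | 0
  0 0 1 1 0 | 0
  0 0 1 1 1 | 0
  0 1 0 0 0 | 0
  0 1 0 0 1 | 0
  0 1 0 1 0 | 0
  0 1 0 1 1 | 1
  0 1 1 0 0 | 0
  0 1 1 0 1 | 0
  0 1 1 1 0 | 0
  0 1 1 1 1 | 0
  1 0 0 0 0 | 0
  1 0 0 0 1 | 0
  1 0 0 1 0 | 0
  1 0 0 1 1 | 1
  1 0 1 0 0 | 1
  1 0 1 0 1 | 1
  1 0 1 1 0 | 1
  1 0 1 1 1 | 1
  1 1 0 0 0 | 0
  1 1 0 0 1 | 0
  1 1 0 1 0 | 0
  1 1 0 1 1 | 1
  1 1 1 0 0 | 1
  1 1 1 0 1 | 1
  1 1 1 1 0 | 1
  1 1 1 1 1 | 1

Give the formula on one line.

((c & (~c | (a & c))) | (~c & ((c | e) & d)))

  ~c = 11110000111100001111000011110000
  (a & c) = 00000000000000000000111100001111
  (~c | (a & c)) = 11110000111100001111111111111111
  (c & (~c | (a & c))) = 00000000000000000000111100001111
  (c | e) = 01011111010111110101111101011111
  ((c | e) & d) = 00010011000100110001001100010011
  (~c & ((c | e) & d)) = 00010000000100000001000000010000
  ((c & (~c | (a & c))) | (~c & ((c | e) & d))) = 00010000000100000001111100011111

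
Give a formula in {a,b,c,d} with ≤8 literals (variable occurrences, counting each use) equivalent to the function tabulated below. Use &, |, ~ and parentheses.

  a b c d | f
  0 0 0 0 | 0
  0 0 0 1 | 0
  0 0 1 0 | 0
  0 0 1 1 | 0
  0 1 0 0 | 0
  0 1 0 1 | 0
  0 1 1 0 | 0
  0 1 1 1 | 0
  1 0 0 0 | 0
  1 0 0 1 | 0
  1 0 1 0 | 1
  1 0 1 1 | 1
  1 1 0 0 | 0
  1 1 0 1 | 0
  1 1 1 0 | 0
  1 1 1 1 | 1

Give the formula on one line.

  ~b = 1111000011110000
  (~b | d) = 1111010111110101
  ~c = 1100110011001100
  (~c & a) = 0000000011001100
  ((~b | d) | (~c & a)) = 1111010111111101
  (a & ((~b | d) | (~c & a))) = 0000000011111101
  (a & c) = 0000000000110011
  ((a & ((~b | d) | (~c & a))) & (a & c)) = 0000000000110001

((a & ((~b | d) | (~c & a))) & (a & c))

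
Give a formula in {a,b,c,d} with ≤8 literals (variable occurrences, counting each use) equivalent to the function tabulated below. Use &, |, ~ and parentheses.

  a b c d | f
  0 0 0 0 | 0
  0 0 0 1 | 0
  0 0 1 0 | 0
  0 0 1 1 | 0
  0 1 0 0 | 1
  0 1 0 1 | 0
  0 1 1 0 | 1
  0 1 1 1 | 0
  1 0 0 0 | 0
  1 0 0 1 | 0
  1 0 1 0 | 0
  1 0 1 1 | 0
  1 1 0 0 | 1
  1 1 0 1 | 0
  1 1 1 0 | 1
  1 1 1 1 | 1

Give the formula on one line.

  ~d = 1010101010101010
  (a | ~d) = 1010101011111111
  (~d | c) = 1011101110111011
  (b & (~d | c)) = 0000101100001011
  ((a | ~d) & (b & (~d | c))) = 0000101000001011

((a | ~d) & (b & (~d | c)))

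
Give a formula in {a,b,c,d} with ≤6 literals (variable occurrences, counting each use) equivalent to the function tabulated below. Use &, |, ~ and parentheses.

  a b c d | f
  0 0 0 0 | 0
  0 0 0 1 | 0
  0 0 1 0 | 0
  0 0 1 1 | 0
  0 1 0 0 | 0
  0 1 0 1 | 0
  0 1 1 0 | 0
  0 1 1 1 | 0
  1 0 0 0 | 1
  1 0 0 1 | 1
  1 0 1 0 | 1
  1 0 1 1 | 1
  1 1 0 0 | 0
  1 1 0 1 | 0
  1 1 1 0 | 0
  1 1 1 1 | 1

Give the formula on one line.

  ~b = 1111000011110000
  (d | ~b) = 1111010111110101
  (a & (d | ~b)) = 0000000011110101
  (~b | c) = 1111001111110011
  ((a & (d | ~b)) & (~b | c)) = 0000000011110001

((a & (d | ~b)) & (~b | c))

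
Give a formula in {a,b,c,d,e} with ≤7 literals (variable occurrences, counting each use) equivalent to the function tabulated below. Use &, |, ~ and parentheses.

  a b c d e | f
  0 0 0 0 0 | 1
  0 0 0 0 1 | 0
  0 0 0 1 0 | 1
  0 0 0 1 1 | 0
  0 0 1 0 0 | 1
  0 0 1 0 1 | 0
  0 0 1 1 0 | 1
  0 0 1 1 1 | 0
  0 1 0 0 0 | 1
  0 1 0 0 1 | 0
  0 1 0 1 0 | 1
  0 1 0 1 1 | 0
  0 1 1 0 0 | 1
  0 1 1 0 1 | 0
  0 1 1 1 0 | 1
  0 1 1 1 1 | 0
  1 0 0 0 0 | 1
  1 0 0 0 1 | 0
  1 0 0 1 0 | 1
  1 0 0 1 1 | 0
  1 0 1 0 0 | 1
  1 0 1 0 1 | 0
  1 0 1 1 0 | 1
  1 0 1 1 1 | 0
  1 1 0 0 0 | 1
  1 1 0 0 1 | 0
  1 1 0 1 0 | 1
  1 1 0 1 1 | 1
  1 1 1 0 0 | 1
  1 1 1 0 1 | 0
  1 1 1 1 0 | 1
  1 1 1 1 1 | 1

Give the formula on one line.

(((d & b) & a) | ~e)

  (d & b) = 00000000001100110000000000110011
  ((d & b) & a) = 00000000000000000000000000110011
  ~e = 10101010101010101010101010101010
  (((d & b) & a) | ~e) = 10101010101010101010101010111011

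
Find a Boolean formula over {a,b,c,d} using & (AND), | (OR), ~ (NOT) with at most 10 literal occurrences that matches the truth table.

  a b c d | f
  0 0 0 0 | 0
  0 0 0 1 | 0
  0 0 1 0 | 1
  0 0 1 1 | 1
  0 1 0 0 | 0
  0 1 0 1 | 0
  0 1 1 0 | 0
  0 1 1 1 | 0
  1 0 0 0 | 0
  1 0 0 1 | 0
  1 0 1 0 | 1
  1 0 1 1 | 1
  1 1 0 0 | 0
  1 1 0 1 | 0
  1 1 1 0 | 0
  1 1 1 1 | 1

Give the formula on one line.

((c & (d | ~b)) & (~b | ((c & ((d | ~c) | b)) & a)))

  ~b = 1111000011110000
  (d | ~b) = 1111010111110101
  (c & (d | ~b)) = 0011000100110001
  ~c = 1100110011001100
  (d | ~c) = 1101110111011101
  ((d | ~c) | b) = 1101111111011111
  (c & ((d | ~c) | b)) = 0001001100010011
  ((c & ((d | ~c) | b)) & a) = 0000000000010011
  (~b | ((c & ((d | ~c) | b)) & a)) = 1111000011110011
  ((c & (d | ~b)) & (~b | ((c & ((d | ~c) | b)) & a))) = 0011000000110001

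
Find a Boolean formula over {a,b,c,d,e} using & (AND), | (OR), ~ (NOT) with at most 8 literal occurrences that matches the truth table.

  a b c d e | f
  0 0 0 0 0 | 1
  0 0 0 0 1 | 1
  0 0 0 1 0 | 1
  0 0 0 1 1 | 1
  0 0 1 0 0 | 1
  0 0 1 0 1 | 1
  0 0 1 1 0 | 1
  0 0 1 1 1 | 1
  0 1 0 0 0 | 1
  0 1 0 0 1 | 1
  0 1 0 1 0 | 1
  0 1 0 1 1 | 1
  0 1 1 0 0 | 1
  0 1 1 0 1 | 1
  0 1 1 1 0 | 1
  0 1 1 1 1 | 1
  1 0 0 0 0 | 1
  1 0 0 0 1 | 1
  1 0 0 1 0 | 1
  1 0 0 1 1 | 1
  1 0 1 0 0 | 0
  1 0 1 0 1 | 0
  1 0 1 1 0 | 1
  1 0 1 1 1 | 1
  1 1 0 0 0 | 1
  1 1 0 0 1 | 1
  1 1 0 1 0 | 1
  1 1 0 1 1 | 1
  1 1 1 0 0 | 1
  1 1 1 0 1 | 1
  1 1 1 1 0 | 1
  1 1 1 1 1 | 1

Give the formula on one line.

((((~a & c) | (b | ~c)) & ((b & ~a) | ~d)) | d)

  ~a = 11111111111111110000000000000000
  (~a & c) = 00001111000011110000000000000000
  ~c = 11110000111100001111000011110000
  (b | ~c) = 11110000111111111111000011111111
  ((~a & c) | (b | ~c)) = 11111111111111111111000011111111
  (b & ~a) = 00000000111111110000000000000000
  ~d = 11001100110011001100110011001100
  ((b & ~a) | ~d) = 11001100111111111100110011001100
  (((~a & c) | (b | ~c)) & ((b & ~a) | ~d)) = 11001100111111111100000011001100
  ((((~a & c) | (b | ~c)) & ((b & ~a) | ~d)) | d) = 11111111111111111111001111111111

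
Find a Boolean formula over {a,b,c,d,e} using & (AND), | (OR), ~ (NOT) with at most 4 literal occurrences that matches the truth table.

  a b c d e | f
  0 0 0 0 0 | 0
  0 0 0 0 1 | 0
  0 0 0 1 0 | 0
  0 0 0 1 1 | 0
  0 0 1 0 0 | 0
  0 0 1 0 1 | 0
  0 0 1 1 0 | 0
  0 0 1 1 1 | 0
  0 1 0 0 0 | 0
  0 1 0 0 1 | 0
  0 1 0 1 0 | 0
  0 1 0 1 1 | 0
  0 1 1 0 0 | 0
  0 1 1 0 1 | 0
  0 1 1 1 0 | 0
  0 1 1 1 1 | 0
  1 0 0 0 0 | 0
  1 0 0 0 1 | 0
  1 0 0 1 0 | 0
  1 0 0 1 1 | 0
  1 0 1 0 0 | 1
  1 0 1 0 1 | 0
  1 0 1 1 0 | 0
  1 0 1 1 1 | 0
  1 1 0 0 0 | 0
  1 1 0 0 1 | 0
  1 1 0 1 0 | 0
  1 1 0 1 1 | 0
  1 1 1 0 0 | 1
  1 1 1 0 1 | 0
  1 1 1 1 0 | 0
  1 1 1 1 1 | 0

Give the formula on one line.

((~e & (c & a)) & ~d)

  ~e = 10101010101010101010101010101010
  (c & a) = 00000000000000000000111100001111
  (~e & (c & a)) = 00000000000000000000101000001010
  ~d = 11001100110011001100110011001100
  ((~e & (c & a)) & ~d) = 00000000000000000000100000001000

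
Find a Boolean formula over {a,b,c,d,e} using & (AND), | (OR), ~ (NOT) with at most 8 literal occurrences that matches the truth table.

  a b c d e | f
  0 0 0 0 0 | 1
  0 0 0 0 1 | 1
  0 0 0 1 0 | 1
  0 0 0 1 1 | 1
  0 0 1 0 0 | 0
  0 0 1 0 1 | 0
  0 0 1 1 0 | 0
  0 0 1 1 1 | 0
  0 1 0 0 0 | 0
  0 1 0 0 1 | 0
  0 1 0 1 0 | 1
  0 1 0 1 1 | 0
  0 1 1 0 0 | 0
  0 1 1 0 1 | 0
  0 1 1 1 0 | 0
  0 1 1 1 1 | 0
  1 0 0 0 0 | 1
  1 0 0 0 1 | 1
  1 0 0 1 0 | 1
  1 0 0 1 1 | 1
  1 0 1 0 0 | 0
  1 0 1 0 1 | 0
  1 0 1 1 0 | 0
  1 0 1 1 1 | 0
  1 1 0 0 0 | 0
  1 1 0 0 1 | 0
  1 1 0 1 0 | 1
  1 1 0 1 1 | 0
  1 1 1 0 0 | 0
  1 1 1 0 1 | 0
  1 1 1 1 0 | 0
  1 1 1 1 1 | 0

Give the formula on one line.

((~b & ~c) | ((~e & (~c | e)) & d))

  ~b = 11111111000000001111111100000000
  ~c = 11110000111100001111000011110000
  (~b & ~c) = 11110000000000001111000000000000
  ~e = 10101010101010101010101010101010
  (~c | e) = 11110101111101011111010111110101
  (~e & (~c | e)) = 10100000101000001010000010100000
  ((~e & (~c | e)) & d) = 00100000001000000010000000100000
  ((~b & ~c) | ((~e & (~c | e)) & d)) = 11110000001000001111000000100000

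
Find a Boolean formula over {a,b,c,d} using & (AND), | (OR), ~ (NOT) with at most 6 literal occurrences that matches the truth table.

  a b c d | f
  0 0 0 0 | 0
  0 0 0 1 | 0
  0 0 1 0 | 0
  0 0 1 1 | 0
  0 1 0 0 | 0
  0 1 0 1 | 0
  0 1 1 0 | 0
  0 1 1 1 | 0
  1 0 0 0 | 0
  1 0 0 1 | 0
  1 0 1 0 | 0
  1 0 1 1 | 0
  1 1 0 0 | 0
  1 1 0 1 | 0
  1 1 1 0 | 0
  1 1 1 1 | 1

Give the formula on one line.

((d & (c & a)) & b)

  (c & a) = 0000000000110011
  (d & (c & a)) = 0000000000010001
  ((d & (c & a)) & b) = 0000000000000001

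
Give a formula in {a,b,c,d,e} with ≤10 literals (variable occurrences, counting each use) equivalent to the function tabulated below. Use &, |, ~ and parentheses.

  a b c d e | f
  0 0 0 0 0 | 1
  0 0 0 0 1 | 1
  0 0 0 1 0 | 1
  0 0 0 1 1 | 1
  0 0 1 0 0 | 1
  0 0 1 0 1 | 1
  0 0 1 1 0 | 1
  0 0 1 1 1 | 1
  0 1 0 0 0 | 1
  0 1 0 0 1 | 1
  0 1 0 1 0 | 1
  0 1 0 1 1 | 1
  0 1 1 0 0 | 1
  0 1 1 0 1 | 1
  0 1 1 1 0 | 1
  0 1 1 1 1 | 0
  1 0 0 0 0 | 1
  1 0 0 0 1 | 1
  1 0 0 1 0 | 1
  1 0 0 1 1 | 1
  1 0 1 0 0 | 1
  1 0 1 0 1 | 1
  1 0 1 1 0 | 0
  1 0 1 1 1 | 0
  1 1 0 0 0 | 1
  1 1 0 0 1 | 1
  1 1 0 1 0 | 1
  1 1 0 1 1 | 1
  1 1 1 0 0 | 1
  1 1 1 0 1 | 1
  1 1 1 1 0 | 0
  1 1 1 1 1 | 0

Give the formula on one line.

((~e & (d & ~a)) | ((~b & ~a) | (~d | ~c)))

  ~e = 10101010101010101010101010101010
  ~a = 11111111111111110000000000000000
  (d & ~a) = 00110011001100110000000000000000
  (~e & (d & ~a)) = 00100010001000100000000000000000
  ~b = 11111111000000001111111100000000
  (~b & ~a) = 11111111000000000000000000000000
  ~d = 11001100110011001100110011001100
  ~c = 11110000111100001111000011110000
  (~d | ~c) = 11111100111111001111110011111100
  ((~b & ~a) | (~d | ~c)) = 11111111111111001111110011111100
  ((~e & (d & ~a)) | ((~b & ~a) | (~d | ~c))) = 11111111111111101111110011111100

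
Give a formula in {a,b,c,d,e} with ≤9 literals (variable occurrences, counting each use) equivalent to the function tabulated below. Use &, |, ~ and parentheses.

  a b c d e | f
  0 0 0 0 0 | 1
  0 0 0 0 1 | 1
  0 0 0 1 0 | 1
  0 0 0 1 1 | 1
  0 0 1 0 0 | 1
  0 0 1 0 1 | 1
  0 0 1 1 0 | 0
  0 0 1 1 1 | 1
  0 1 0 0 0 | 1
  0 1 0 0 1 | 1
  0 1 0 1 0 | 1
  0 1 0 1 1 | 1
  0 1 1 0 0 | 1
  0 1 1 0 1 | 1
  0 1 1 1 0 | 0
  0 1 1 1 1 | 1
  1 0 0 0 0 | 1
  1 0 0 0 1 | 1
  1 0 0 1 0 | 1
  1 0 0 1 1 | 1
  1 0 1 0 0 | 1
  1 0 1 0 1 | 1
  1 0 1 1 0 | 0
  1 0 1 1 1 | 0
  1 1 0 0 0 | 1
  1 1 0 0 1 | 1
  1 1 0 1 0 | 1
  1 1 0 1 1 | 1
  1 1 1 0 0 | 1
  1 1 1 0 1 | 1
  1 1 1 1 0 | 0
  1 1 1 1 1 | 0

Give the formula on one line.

  ~a = 11111111111111110000000000000000
  (e & ~a) = 01010101010101010000000000000000
  ~c = 11110000111100001111000011110000
  ~d = 11001100110011001100110011001100
  (c | a) = 00001111000011111111111111111111
  (~d & (c | a)) = 00001100000011001100110011001100
  (~c | (~d & (c | a))) = 11111100111111001111110011111100
  ((e & ~a) | (~c | (~d & (c | a)))) = 11111101111111011111110011111100

((e & ~a) | (~c | (~d & (c | a))))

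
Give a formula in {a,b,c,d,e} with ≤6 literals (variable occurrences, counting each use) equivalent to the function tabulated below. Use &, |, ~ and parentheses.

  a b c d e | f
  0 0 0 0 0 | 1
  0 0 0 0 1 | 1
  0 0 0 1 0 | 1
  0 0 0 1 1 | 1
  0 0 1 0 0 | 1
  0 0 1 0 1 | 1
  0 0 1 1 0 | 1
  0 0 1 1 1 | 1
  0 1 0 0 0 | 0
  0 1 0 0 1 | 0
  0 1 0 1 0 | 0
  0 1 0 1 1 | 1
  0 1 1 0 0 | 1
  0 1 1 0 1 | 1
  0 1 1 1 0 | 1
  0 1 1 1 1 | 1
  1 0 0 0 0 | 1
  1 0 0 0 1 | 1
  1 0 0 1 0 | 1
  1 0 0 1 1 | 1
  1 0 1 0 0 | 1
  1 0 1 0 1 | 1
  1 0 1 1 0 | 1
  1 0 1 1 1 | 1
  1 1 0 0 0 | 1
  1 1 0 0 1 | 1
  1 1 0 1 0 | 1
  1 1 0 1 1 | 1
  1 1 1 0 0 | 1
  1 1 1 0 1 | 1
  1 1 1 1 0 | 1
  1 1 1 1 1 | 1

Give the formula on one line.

(c | ((a | (d & (c | e))) | ~b))

  (c | e) = 01011111010111110101111101011111
  (d & (c | e)) = 00010011000100110001001100010011
  (a | (d & (c | e))) = 00010011000100111111111111111111
  ~b = 11111111000000001111111100000000
  ((a | (d & (c | e))) | ~b) = 11111111000100111111111111111111
  (c | ((a | (d & (c | e))) | ~b)) = 11111111000111111111111111111111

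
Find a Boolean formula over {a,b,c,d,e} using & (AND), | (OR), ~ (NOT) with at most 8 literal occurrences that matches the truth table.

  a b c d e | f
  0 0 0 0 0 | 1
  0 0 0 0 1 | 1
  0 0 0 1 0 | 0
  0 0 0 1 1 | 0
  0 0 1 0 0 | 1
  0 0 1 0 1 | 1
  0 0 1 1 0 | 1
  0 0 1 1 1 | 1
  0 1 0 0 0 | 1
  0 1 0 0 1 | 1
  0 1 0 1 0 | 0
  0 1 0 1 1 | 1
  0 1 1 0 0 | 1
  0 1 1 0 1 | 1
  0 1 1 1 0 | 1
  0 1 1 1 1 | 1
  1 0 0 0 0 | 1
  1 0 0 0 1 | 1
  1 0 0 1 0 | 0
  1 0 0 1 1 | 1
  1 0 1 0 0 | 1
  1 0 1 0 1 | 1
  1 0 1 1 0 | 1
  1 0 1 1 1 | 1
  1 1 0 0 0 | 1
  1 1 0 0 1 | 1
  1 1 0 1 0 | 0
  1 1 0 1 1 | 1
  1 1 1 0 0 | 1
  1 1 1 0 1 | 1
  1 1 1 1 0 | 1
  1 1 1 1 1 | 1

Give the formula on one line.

(~d | (((e & b) | (((e | ~d) & a) & e)) | c))

  ~d = 11001100110011001100110011001100
  (e & b) = 00000000010101010000000001010101
  (e | ~d) = 11011101110111011101110111011101
  ((e | ~d) & a) = 00000000000000001101110111011101
  (((e | ~d) & a) & e) = 00000000000000000101010101010101
  ((e & b) | (((e | ~d) & a) & e)) = 00000000010101010101010101010101
  (((e & b) | (((e | ~d) & a) & e)) | c) = 00001111010111110101111101011111
  (~d | (((e & b) | (((e | ~d) & a) & e)) | c)) = 11001111110111111101111111011111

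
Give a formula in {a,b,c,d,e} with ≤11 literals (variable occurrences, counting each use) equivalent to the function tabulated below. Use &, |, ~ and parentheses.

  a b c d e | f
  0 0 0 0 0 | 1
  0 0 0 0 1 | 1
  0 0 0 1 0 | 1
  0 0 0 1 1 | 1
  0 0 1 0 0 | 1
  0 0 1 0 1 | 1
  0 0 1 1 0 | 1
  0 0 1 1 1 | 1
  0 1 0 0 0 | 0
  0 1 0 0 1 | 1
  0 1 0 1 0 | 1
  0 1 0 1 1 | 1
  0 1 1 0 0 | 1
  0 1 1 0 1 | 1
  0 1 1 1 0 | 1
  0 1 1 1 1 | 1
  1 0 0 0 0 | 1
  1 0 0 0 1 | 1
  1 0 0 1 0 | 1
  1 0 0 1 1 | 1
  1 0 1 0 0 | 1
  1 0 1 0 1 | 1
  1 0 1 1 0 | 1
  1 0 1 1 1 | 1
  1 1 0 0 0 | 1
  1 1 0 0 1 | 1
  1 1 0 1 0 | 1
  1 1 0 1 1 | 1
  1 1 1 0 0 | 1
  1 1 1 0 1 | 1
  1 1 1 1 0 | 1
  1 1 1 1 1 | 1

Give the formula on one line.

((((~a | c) & (d | ~b)) | e) | (~b | (a | c)))

  ~a = 11111111111111110000000000000000
  (~a | c) = 11111111111111110000111100001111
  ~b = 11111111000000001111111100000000
  (d | ~b) = 11111111001100111111111100110011
  ((~a | c) & (d | ~b)) = 11111111001100110000111100000011
  (((~a | c) & (d | ~b)) | e) = 11111111011101110101111101010111
  (a | c) = 00001111000011111111111111111111
  (~b | (a | c)) = 11111111000011111111111111111111
  ((((~a | c) & (d | ~b)) | e) | (~b | (a | c))) = 11111111011111111111111111111111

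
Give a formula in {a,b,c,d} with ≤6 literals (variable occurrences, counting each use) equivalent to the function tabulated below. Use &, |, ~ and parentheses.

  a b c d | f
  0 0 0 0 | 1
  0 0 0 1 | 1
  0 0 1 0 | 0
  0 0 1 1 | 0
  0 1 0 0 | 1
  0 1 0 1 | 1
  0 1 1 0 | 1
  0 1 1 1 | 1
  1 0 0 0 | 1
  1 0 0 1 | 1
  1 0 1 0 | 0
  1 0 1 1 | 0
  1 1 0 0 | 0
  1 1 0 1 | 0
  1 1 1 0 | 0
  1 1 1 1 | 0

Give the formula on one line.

((~b & ~c) | (b & ~a))

  ~b = 1111000011110000
  ~c = 1100110011001100
  (~b & ~c) = 1100000011000000
  ~a = 1111111100000000
  (b & ~a) = 0000111100000000
  ((~b & ~c) | (b & ~a)) = 1100111111000000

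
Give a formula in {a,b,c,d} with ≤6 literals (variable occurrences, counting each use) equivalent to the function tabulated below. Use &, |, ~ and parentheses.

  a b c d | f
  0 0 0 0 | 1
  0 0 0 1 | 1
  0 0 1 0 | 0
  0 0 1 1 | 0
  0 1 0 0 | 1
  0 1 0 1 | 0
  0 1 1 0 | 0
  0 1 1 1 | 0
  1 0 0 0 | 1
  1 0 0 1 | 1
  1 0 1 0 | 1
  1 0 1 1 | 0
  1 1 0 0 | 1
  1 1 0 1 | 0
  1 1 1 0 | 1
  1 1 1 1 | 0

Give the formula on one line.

  ~d = 1010101010101010
  ~b = 1111000011110000
  (~d | ~b) = 1111101011111010
  ~c = 1100110011001100
  ((~d | ~b) & ~c) = 1100100011001000
  (a & ~d) = 0000000010101010
  (((~d | ~b) & ~c) | (a & ~d)) = 1100100011101010

(((~d | ~b) & ~c) | (a & ~d))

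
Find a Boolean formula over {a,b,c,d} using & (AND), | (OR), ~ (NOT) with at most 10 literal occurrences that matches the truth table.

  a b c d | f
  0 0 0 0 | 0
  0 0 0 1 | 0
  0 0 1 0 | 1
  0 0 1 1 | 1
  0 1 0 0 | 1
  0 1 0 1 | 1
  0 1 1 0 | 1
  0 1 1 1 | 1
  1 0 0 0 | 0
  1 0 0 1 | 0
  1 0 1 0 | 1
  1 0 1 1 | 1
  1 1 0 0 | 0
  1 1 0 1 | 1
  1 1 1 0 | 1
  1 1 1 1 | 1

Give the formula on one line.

  (d | b) = 0101111101011111
  ~a = 1111111100000000
  ((d | b) & ~a) = 0101111100000000
  (c | d) = 0111011101110111
  (((d | b) & ~a) | (c | d)) = 0111111101110111
  ~c = 1100110011001100
  (b & ~c) = 0000110000001100
  (c | (b & ~c)) = 0011111100111111
  ((((d | b) & ~a) | (c | d)) & (c | (b & ~c))) = 0011111100110111

((((d | b) & ~a) | (c | d)) & (c | (b & ~c)))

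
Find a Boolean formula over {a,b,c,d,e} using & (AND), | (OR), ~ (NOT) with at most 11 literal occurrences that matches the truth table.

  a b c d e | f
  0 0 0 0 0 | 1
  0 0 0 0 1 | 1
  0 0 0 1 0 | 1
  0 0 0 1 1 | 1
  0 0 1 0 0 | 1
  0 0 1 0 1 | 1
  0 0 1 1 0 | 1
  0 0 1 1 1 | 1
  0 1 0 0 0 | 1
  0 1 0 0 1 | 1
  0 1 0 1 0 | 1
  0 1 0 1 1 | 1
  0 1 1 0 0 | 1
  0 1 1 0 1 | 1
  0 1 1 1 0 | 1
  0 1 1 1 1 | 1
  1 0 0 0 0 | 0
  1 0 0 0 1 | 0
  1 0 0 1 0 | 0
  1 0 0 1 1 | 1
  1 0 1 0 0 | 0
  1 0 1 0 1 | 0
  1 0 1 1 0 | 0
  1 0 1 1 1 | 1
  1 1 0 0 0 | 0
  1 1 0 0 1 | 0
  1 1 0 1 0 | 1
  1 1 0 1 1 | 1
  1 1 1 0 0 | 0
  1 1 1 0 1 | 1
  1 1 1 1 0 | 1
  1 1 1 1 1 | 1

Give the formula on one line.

  (a & d) = 00000000000000000011001100110011
  (b | e) = 01010101111111110101010111111111
  ((a & d) & (b | e)) = 00000000000000000001000100110011
  (e & b) = 00000000010101010000000001010101
  (c & (e & b)) = 00000000000001010000000000000101
  ~a = 11111111111111110000000000000000
  ((c & (e & b)) | ~a) = 11111111111111110000000000000101
  (((a & d) & (b | e)) | ((c & (e & b)) | ~a)) = 11111111111111110001000100110111

(((a & d) & (b | e)) | ((c & (e & b)) | ~a))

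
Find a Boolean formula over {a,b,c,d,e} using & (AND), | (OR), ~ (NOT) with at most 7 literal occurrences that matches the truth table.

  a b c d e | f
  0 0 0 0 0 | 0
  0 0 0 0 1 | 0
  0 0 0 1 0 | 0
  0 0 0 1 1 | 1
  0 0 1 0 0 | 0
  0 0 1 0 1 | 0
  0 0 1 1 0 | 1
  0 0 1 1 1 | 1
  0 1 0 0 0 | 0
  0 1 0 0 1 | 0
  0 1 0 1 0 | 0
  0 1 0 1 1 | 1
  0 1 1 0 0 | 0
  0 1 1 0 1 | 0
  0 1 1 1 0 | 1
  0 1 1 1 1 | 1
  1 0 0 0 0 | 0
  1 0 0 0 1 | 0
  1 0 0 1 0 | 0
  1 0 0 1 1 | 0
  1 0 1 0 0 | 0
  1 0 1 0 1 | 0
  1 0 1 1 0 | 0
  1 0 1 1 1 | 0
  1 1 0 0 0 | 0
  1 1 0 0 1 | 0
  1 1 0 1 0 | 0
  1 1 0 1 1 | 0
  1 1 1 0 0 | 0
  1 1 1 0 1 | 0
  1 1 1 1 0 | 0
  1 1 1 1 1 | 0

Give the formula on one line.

((d & (c | e)) & ~a)

  (c | e) = 01011111010111110101111101011111
  (d & (c | e)) = 00010011000100110001001100010011
  ~a = 11111111111111110000000000000000
  ((d & (c | e)) & ~a) = 00010011000100110000000000000000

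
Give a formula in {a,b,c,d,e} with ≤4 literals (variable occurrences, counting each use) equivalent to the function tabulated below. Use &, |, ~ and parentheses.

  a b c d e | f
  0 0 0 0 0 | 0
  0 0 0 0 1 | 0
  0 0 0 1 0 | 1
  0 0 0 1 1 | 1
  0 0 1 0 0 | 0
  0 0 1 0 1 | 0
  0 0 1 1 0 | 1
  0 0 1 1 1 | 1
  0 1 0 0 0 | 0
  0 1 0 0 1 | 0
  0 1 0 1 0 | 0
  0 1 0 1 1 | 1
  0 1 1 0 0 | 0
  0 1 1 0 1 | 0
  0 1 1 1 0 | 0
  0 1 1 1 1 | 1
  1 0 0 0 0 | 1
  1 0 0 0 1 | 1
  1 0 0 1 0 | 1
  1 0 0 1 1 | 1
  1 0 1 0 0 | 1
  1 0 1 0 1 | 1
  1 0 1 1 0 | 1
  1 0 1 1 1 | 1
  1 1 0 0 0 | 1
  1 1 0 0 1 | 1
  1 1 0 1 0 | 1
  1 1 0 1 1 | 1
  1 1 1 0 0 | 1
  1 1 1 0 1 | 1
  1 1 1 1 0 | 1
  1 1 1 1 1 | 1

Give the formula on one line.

(a | (d & (~b | e)))

  ~b = 11111111000000001111111100000000
  (~b | e) = 11111111010101011111111101010101
  (d & (~b | e)) = 00110011000100010011001100010001
  (a | (d & (~b | e))) = 00110011000100011111111111111111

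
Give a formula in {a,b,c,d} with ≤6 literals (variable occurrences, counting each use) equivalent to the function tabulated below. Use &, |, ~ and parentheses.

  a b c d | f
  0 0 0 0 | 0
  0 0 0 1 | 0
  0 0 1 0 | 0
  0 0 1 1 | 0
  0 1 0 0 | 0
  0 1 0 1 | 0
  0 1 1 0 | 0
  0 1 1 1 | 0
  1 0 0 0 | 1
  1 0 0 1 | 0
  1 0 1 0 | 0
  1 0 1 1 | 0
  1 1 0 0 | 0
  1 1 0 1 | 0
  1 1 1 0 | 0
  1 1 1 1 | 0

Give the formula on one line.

  ~b = 1111000011110000
  ~c = 1100110011001100
  ~d = 1010101010101010
  (~d & a) = 0000000010101010
  (~c & (~d & a)) = 0000000010001000
  (~b & (~c & (~d & a))) = 0000000010000000

(~b & (~c & (~d & a)))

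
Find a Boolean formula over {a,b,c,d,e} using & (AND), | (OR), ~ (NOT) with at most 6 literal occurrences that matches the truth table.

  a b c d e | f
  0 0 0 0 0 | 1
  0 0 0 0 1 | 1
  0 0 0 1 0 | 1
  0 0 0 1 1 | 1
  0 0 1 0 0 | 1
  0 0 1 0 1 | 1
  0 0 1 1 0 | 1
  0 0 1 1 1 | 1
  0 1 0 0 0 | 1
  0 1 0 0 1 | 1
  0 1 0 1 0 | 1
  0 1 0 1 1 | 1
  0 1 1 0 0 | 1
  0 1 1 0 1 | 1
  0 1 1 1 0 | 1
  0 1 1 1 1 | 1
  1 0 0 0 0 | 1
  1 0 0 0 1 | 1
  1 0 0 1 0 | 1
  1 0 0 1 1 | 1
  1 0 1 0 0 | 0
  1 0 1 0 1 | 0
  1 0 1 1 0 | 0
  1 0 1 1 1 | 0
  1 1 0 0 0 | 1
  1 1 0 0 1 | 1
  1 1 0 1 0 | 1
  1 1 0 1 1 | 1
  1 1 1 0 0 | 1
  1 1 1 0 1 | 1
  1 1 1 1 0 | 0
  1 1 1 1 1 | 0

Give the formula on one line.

((~a | ~c) | (~a | (~d & (b | d))))

  ~a = 11111111111111110000000000000000
  ~c = 11110000111100001111000011110000
  (~a | ~c) = 11111111111111111111000011110000
  ~d = 11001100110011001100110011001100
  (b | d) = 00110011111111110011001111111111
  (~d & (b | d)) = 00000000110011000000000011001100
  (~a | (~d & (b | d))) = 11111111111111110000000011001100
  ((~a | ~c) | (~a | (~d & (b | d)))) = 11111111111111111111000011111100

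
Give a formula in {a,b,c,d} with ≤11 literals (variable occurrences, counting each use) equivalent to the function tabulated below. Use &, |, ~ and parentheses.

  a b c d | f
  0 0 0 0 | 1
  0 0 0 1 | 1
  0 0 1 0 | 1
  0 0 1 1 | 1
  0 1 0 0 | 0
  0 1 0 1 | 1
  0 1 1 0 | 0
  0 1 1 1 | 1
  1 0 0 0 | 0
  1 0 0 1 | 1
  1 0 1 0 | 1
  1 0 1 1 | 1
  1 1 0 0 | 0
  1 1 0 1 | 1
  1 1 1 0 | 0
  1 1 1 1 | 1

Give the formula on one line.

  ~b = 1111000011110000
  (~b & c) = 0011000000110000
  ~d = 1010101010101010
  (a | ~d) = 1010101011111111
  ~a = 1111111100000000
  ((a | ~d) & ~a) = 1010101000000000
  (d & b) = 0000010100000101
  ((d & b) | ~b) = 1111010111110101
  (((a | ~d) & ~a) & ((d & b) | ~b)) = 1010000000000000
  ((~b & c) | (((a | ~d) & ~a) & ((d & b) | ~b))) = 1011000000110000
  (d | ((~b & c) | (((a | ~d) & ~a) & ((d & b) | ~b)))) = 1111010101110101

(d | ((~b & c) | (((a | ~d) & ~a) & ((d & b) | ~b))))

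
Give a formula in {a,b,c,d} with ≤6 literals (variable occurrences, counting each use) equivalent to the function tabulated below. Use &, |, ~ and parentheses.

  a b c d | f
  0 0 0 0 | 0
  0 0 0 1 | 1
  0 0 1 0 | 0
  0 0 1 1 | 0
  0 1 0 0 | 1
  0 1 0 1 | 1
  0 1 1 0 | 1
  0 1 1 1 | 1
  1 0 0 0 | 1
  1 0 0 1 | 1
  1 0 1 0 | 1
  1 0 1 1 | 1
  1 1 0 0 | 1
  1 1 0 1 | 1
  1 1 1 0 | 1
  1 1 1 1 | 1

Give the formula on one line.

  ~d = 1010101010101010
  (c | ~d) = 1011101110111011
  ((c | ~d) & b) = 0000101100001011
  ~c = 1100110011001100
  (d & ~c) = 0100010001000100
  ((d & ~c) | a) = 0100010011111111
  (((c | ~d) & b) | ((d & ~c) | a)) = 0100111111111111

(((c | ~d) & b) | ((d & ~c) | a))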